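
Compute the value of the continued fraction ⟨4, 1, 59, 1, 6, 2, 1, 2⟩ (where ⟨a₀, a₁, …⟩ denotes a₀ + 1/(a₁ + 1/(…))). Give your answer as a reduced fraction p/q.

17896/3591

a_0 = 4: 4/1
a_1 = 1: 5/1
a_2 = 59: 299/60
a_3 = 1: 304/61
a_4 = 6: 2123/426
a_5 = 2: 4550/913
a_6 = 1: 6673/1339
a_7 = 2: 17896/3591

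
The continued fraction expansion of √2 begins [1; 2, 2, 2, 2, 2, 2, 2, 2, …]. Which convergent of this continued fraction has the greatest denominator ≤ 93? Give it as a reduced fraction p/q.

a_0 = 1: 1/1  (≤ bound)
a_1 = 2: 3/2  (≤ bound)
a_2 = 2: 7/5  (≤ bound)
a_3 = 2: 17/12  (≤ bound)
a_4 = 2: 41/29  (≤ bound)
a_5 = 2: 99/70  (≤ bound)
a_6 = 2: 239/169  (> 93, stop)

99/70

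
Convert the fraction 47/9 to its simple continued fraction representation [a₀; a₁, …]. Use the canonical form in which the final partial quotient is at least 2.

[5; 4, 2]

Run the Euclidean algorithm, recording each quotient:
47 = 5·9 + 2, so a_0 = 5
9 = 4·2 + 1, so a_1 = 4
2 = 2·1 + 0, so a_2 = 2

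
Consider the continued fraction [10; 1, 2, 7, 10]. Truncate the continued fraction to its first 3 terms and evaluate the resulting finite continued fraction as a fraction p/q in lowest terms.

32/3

Start with 2.
1 + 1/(2/1) = 1 + 1/2 = 3/2
10 + 1/(3/2) = 10 + 2/3 = 32/3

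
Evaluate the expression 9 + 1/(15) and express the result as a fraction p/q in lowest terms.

Start with 15.
9 + 1/(15/1) = 9 + 1/15 = 136/15

136/15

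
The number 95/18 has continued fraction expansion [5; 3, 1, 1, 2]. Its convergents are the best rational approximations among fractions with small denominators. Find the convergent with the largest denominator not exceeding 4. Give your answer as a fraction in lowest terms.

21/4

a_0 = 5: 5/1  (≤ bound)
a_1 = 3: 16/3  (≤ bound)
a_2 = 1: 21/4  (≤ bound)
a_3 = 1: 37/7  (> 4, stop)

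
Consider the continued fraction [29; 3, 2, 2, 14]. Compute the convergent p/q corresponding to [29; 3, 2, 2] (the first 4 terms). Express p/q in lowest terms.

Compute successive convergents:
a_0 = 29: 29/1
a_1 = 3: 88/3
a_2 = 2: 205/7
a_3 = 2: 498/17

498/17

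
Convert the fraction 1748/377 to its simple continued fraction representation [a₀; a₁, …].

⌊1748/377⌋ = 4, remainder 240
⌊377/240⌋ = 1, remainder 137
⌊240/137⌋ = 1, remainder 103
⌊137/103⌋ = 1, remainder 34
⌊103/34⌋ = 3, remainder 1
⌊34/1⌋ = 34, remainder 0

[4; 1, 1, 1, 3, 34]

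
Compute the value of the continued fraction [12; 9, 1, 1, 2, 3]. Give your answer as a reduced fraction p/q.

Build up convergents one term at a time:
a_0 = 12: 12/1
a_1 = 9: 109/9
a_2 = 1: 121/10
a_3 = 1: 230/19
a_4 = 2: 581/48
a_5 = 3: 1973/163

1973/163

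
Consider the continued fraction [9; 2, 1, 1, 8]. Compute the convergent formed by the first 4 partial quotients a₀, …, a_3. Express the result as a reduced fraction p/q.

Compute successive convergents:
a_0 = 9: 9/1
a_1 = 2: 19/2
a_2 = 1: 28/3
a_3 = 1: 47/5

47/5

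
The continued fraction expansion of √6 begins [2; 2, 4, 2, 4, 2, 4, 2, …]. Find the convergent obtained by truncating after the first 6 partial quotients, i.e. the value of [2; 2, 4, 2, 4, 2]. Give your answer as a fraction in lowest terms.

485/198

Build up convergents one term at a time:
a_0 = 2: 2/1
a_1 = 2: 5/2
a_2 = 4: 22/9
a_3 = 2: 49/20
a_4 = 4: 218/89
a_5 = 2: 485/198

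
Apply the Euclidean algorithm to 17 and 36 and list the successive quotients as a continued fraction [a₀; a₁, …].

⌊17/36⌋ = 0, remainder 17
⌊36/17⌋ = 2, remainder 2
⌊17/2⌋ = 8, remainder 1
⌊2/1⌋ = 2, remainder 0

[0; 2, 8, 2]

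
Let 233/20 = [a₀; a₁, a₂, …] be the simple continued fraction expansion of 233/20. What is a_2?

1

233 = 11·20 + 13, so a_0 = 11
20 = 1·13 + 7, so a_1 = 1
13 = 1·7 + 6, so a_2 = 1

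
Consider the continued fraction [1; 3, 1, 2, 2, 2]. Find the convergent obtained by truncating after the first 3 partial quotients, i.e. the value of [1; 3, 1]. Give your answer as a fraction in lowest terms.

a_0 = 1: 1/1
a_1 = 3: 4/3
a_2 = 1: 5/4

5/4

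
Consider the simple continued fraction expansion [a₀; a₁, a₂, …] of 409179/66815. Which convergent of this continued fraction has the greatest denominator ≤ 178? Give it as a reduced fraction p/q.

List convergents until the denominator exceeds the bound:
a_0 = 6: 6/1  (≤ bound)
a_1 = 8: 49/8  (≤ bound)
a_2 = 16: 790/129  (≤ bound)
a_3 = 2: 1629/266  (> 178, stop)

790/129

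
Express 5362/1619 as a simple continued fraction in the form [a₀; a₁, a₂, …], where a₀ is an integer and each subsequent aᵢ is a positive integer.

[3; 3, 4, 1, 5, 1, 14]

Run the Euclidean algorithm, recording each quotient:
5362 = 3·1619 + 505, so a_0 = 3
1619 = 3·505 + 104, so a_1 = 3
505 = 4·104 + 89, so a_2 = 4
104 = 1·89 + 15, so a_3 = 1
89 = 5·15 + 14, so a_4 = 5
15 = 1·14 + 1, so a_5 = 1
14 = 14·1 + 0, so a_6 = 14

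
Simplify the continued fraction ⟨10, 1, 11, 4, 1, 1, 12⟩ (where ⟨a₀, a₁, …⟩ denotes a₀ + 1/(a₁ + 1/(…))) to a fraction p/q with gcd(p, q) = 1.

Work from the innermost term outward:
Start with 12.
1 + 1/(12/1) = 1 + 1/12 = 13/12
1 + 1/(13/12) = 1 + 12/13 = 25/13
4 + 1/(25/13) = 4 + 13/25 = 113/25
11 + 1/(113/25) = 11 + 25/113 = 1268/113
1 + 1/(1268/113) = 1 + 113/1268 = 1381/1268
10 + 1/(1381/1268) = 10 + 1268/1381 = 15078/1381

15078/1381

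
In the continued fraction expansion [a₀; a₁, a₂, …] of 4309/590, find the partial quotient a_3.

Apply division with remainder until the remainder is 0:
⌊4309/590⌋ = 7, remainder 179
⌊590/179⌋ = 3, remainder 53
⌊179/53⌋ = 3, remainder 20
⌊53/20⌋ = 2, remainder 13

2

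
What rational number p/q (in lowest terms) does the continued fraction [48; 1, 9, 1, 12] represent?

a_0 = 48: 48/1
a_1 = 1: 49/1
a_2 = 9: 489/10
a_3 = 1: 538/11
a_4 = 12: 6945/142

6945/142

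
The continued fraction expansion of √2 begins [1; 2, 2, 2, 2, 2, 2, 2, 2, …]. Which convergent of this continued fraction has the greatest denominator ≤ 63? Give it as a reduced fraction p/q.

List convergents until the denominator exceeds the bound:
a_0 = 1: 1/1  (≤ bound)
a_1 = 2: 3/2  (≤ bound)
a_2 = 2: 7/5  (≤ bound)
a_3 = 2: 17/12  (≤ bound)
a_4 = 2: 41/29  (≤ bound)
a_5 = 2: 99/70  (> 63, stop)

41/29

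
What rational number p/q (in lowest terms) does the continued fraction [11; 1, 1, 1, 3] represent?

Use the convergent recurrence hₖ = aₖ·hₖ₋₁ + hₖ₋₂ (and likewise for the denominators kₖ):
a_0 = 11: 11/1
a_1 = 1: 12/1
a_2 = 1: 23/2
a_3 = 1: 35/3
a_4 = 3: 128/11

128/11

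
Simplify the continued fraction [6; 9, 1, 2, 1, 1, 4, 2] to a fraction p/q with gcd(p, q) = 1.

4211/690

a_0 = 6: 6/1
a_1 = 9: 55/9
a_2 = 1: 61/10
a_3 = 2: 177/29
a_4 = 1: 238/39
a_5 = 1: 415/68
a_6 = 4: 1898/311
a_7 = 2: 4211/690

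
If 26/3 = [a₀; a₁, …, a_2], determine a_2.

2

⌊26/3⌋ = 8, remainder 2
⌊3/2⌋ = 1, remainder 1
⌊2/1⌋ = 2, remainder 0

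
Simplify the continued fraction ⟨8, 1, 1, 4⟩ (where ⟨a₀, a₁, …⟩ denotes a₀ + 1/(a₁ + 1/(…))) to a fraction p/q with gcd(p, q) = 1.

a_0 = 8: 8/1
a_1 = 1: 9/1
a_2 = 1: 17/2
a_3 = 4: 77/9

77/9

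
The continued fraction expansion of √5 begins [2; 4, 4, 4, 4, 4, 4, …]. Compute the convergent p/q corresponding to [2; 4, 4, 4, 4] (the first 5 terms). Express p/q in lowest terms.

682/305

Collapse the nested fraction from the inside out:
Start with 4.
4 + 1/(4/1) = 4 + 1/4 = 17/4
4 + 1/(17/4) = 4 + 4/17 = 72/17
4 + 1/(72/17) = 4 + 17/72 = 305/72
2 + 1/(305/72) = 2 + 72/305 = 682/305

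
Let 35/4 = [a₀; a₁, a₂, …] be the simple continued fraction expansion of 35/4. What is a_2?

3

Apply division with remainder until the remainder is 0:
35 = 8·4 + 3, so a_0 = 8
4 = 1·3 + 1, so a_1 = 1
3 = 3·1 + 0, so a_2 = 3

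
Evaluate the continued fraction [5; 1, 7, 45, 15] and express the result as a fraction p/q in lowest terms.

31862/5423

Build up convergents one term at a time:
a_0 = 5: 5/1
a_1 = 1: 6/1
a_2 = 7: 47/8
a_3 = 45: 2121/361
a_4 = 15: 31862/5423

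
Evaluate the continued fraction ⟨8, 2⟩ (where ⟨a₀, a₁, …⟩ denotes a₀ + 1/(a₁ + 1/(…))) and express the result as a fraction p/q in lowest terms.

a_0 = 8: 8/1
a_1 = 2: 17/2

17/2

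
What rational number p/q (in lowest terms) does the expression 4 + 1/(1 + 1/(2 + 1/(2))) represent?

a_0 = 4: 4/1
a_1 = 1: 5/1
a_2 = 2: 14/3
a_3 = 2: 33/7

33/7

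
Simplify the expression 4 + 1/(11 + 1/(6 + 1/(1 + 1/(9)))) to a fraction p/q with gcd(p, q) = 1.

Compute successive convergents:
a_0 = 4: 4/1
a_1 = 11: 45/11
a_2 = 6: 274/67
a_3 = 1: 319/78
a_4 = 9: 3145/769

3145/769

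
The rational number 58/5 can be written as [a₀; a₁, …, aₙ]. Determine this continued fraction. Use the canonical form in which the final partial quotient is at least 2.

[11; 1, 1, 2]

⌊58/5⌋ = 11, remainder 3
⌊5/3⌋ = 1, remainder 2
⌊3/2⌋ = 1, remainder 1
⌊2/1⌋ = 2, remainder 0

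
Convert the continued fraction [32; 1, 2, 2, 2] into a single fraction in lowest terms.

556/17

Collapse the nested fraction from the inside out:
Start with 2.
2 + 1/(2/1) = 2 + 1/2 = 5/2
2 + 1/(5/2) = 2 + 2/5 = 12/5
1 + 1/(12/5) = 1 + 5/12 = 17/12
32 + 1/(17/12) = 32 + 12/17 = 556/17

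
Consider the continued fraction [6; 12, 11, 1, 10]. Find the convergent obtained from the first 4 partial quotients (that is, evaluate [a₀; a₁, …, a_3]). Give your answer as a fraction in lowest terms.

Work from the innermost term outward:
Start with 1.
11 + 1/(1/1) = 11 + 1/1 = 12/1
12 + 1/(12/1) = 12 + 1/12 = 145/12
6 + 1/(145/12) = 6 + 12/145 = 882/145

882/145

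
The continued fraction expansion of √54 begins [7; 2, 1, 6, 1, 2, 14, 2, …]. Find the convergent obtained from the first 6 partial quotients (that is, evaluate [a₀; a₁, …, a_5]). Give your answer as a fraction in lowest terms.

485/66

Build up convergents one term at a time:
a_0 = 7: 7/1
a_1 = 2: 15/2
a_2 = 1: 22/3
a_3 = 6: 147/20
a_4 = 1: 169/23
a_5 = 2: 485/66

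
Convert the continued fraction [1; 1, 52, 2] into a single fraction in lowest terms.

Compute successive convergents:
a_0 = 1: 1/1
a_1 = 1: 2/1
a_2 = 52: 105/53
a_3 = 2: 212/107

212/107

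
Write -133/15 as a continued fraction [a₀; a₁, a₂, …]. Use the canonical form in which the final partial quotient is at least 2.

-133 = -9·15 + 2, so a_0 = -9
15 = 7·2 + 1, so a_1 = 7
2 = 2·1 + 0, so a_2 = 2

[-9; 7, 2]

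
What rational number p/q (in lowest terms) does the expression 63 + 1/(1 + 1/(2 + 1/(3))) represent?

a_0 = 63: 63/1
a_1 = 1: 64/1
a_2 = 2: 191/3
a_3 = 3: 637/10

637/10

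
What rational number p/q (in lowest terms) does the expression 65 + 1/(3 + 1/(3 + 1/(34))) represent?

Compute successive convergents:
a_0 = 65: 65/1
a_1 = 3: 196/3
a_2 = 3: 653/10
a_3 = 34: 22398/343

22398/343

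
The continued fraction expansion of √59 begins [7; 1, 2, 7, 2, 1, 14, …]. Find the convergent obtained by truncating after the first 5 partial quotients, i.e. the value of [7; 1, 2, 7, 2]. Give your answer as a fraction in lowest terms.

361/47

Start with 2.
7 + 1/(2/1) = 7 + 1/2 = 15/2
2 + 1/(15/2) = 2 + 2/15 = 32/15
1 + 1/(32/15) = 1 + 15/32 = 47/32
7 + 1/(47/32) = 7 + 32/47 = 361/47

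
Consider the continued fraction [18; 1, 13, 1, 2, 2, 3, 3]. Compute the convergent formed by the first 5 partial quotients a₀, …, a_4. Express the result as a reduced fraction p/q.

Work from the innermost term outward:
Start with 2.
1 + 1/(2/1) = 1 + 1/2 = 3/2
13 + 1/(3/2) = 13 + 2/3 = 41/3
1 + 1/(41/3) = 1 + 3/41 = 44/41
18 + 1/(44/41) = 18 + 41/44 = 833/44

833/44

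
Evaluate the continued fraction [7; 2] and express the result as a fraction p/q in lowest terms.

Compute successive convergents:
a_0 = 7: 7/1
a_1 = 2: 15/2

15/2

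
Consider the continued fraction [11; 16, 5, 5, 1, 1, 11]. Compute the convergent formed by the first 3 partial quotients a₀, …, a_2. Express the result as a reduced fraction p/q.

Starting at the tail and folding back:
Start with 5.
16 + 1/(5/1) = 16 + 1/5 = 81/5
11 + 1/(81/5) = 11 + 5/81 = 896/81

896/81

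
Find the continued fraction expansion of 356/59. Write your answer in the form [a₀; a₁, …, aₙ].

[6; 29, 2]

Repeatedly divide and take the remainder:
⌊356/59⌋ = 6, remainder 2
⌊59/2⌋ = 29, remainder 1
⌊2/1⌋ = 2, remainder 0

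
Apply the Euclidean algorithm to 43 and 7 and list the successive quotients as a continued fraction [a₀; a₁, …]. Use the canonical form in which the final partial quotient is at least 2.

[6; 7]

⌊43/7⌋ = 6, remainder 1
⌊7/1⌋ = 7, remainder 0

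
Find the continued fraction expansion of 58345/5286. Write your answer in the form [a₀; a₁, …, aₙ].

[11; 26, 1, 1, 3, 2, 12]

⌊58345/5286⌋ = 11, remainder 199
⌊5286/199⌋ = 26, remainder 112
⌊199/112⌋ = 1, remainder 87
⌊112/87⌋ = 1, remainder 25
⌊87/25⌋ = 3, remainder 12
⌊25/12⌋ = 2, remainder 1
⌊12/1⌋ = 12, remainder 0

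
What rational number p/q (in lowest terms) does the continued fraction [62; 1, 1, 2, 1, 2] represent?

1189/19

a_0 = 62: 62/1
a_1 = 1: 63/1
a_2 = 1: 125/2
a_3 = 2: 313/5
a_4 = 1: 438/7
a_5 = 2: 1189/19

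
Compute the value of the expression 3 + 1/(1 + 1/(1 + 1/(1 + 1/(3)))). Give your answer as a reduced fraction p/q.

Build up convergents one term at a time:
a_0 = 3: 3/1
a_1 = 1: 4/1
a_2 = 1: 7/2
a_3 = 1: 11/3
a_4 = 3: 40/11

40/11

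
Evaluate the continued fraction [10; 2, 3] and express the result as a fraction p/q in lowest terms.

73/7

Compute successive convergents:
a_0 = 10: 10/1
a_1 = 2: 21/2
a_2 = 3: 73/7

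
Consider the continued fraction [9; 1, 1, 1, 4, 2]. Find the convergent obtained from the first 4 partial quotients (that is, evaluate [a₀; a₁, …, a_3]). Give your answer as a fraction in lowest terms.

29/3

Build up convergents one term at a time:
a_0 = 9: 9/1
a_1 = 1: 10/1
a_2 = 1: 19/2
a_3 = 1: 29/3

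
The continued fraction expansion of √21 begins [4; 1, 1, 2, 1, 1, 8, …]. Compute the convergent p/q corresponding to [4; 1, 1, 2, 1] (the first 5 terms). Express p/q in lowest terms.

Start with 1.
2 + 1/(1/1) = 2 + 1/1 = 3/1
1 + 1/(3/1) = 1 + 1/3 = 4/3
1 + 1/(4/3) = 1 + 3/4 = 7/4
4 + 1/(7/4) = 4 + 4/7 = 32/7

32/7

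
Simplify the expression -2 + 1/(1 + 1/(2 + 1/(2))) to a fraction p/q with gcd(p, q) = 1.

-9/7

a_0 = -2: -2/1
a_1 = 1: -1/1
a_2 = 2: -4/3
a_3 = 2: -9/7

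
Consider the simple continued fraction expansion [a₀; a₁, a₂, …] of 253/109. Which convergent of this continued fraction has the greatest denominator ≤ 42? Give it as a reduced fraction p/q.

List convergents until the denominator exceeds the bound:
a_0 = 2: 2/1  (≤ bound)
a_1 = 3: 7/3  (≤ bound)
a_2 = 8: 58/25  (≤ bound)
a_3 = 1: 65/28  (≤ bound)
a_4 = 3: 253/109  (> 42, stop)

65/28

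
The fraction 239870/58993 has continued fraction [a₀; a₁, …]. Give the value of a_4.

4

239870 = 4·58993 + 3898, so a_0 = 4
58993 = 15·3898 + 523, so a_1 = 15
3898 = 7·523 + 237, so a_2 = 7
523 = 2·237 + 49, so a_3 = 2
237 = 4·49 + 41, so a_4 = 4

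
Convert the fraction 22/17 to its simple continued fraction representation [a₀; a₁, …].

22 ÷ 17 → quotient 1, remainder 5
17 ÷ 5 → quotient 3, remainder 2
5 ÷ 2 → quotient 2, remainder 1
2 ÷ 1 → quotient 2, remainder 0

[1; 3, 2, 2]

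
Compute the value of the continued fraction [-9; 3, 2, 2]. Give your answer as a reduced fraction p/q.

-148/17

Start with 2.
2 + 1/(2/1) = 2 + 1/2 = 5/2
3 + 1/(5/2) = 3 + 2/5 = 17/5
-9 + 1/(17/5) = -9 + 5/17 = -148/17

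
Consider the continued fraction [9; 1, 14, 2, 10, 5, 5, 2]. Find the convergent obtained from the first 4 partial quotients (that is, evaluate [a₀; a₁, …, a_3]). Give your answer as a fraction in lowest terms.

308/31

a_0 = 9: 9/1
a_1 = 1: 10/1
a_2 = 14: 149/15
a_3 = 2: 308/31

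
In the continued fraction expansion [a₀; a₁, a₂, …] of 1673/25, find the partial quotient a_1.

1

1673 = 66·25 + 23, so a_0 = 66
25 = 1·23 + 2, so a_1 = 1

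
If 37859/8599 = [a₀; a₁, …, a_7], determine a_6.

Run the Euclidean algorithm, recording each quotient:
⌊37859/8599⌋ = 4, remainder 3463
⌊8599/3463⌋ = 2, remainder 1673
⌊3463/1673⌋ = 2, remainder 117
⌊1673/117⌋ = 14, remainder 35
⌊117/35⌋ = 3, remainder 12
⌊35/12⌋ = 2, remainder 11
⌊12/11⌋ = 1, remainder 1

1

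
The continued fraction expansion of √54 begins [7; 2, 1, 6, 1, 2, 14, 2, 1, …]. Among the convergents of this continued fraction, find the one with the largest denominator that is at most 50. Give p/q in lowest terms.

169/23

List convergents until the denominator exceeds the bound:
a_0 = 7: 7/1  (≤ bound)
a_1 = 2: 15/2  (≤ bound)
a_2 = 1: 22/3  (≤ bound)
a_3 = 6: 147/20  (≤ bound)
a_4 = 1: 169/23  (≤ bound)
a_5 = 2: 485/66  (> 50, stop)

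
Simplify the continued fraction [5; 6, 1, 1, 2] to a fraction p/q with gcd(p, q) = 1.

a_0 = 5: 5/1
a_1 = 6: 31/6
a_2 = 1: 36/7
a_3 = 1: 67/13
a_4 = 2: 170/33

170/33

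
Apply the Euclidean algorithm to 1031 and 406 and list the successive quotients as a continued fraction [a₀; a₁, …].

⌊1031/406⌋ = 2, remainder 219
⌊406/219⌋ = 1, remainder 187
⌊219/187⌋ = 1, remainder 32
⌊187/32⌋ = 5, remainder 27
⌊32/27⌋ = 1, remainder 5
⌊27/5⌋ = 5, remainder 2
⌊5/2⌋ = 2, remainder 1
⌊2/1⌋ = 2, remainder 0

[2; 1, 1, 5, 1, 5, 2, 2]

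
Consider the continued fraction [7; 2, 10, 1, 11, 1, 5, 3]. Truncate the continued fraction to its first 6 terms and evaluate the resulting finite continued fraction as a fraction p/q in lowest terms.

2221/297

Compute successive convergents:
a_0 = 7: 7/1
a_1 = 2: 15/2
a_2 = 10: 157/21
a_3 = 1: 172/23
a_4 = 11: 2049/274
a_5 = 1: 2221/297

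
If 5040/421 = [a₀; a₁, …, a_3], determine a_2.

5040 = 11·421 + 409, so a_0 = 11
421 = 1·409 + 12, so a_1 = 1
409 = 34·12 + 1, so a_2 = 34

34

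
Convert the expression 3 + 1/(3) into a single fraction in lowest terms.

10/3

a_0 = 3: 3/1
a_1 = 3: 10/3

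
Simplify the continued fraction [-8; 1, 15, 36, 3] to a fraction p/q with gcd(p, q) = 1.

Start with 3.
36 + 1/(3/1) = 36 + 1/3 = 109/3
15 + 1/(109/3) = 15 + 3/109 = 1638/109
1 + 1/(1638/109) = 1 + 109/1638 = 1747/1638
-8 + 1/(1747/1638) = -8 + 1638/1747 = -12338/1747

-12338/1747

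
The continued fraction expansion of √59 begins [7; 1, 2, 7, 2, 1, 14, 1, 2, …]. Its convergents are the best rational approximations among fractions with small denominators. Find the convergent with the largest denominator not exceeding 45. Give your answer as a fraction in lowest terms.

a_0 = 7: 7/1  (≤ bound)
a_1 = 1: 8/1  (≤ bound)
a_2 = 2: 23/3  (≤ bound)
a_3 = 7: 169/22  (≤ bound)
a_4 = 2: 361/47  (> 45, stop)

169/22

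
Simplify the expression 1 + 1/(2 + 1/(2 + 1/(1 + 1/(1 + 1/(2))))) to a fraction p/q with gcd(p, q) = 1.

44/31

Use the convergent recurrence hₖ = aₖ·hₖ₋₁ + hₖ₋₂ (and likewise for the denominators kₖ):
a_0 = 1: 1/1
a_1 = 2: 3/2
a_2 = 2: 7/5
a_3 = 1: 10/7
a_4 = 1: 17/12
a_5 = 2: 44/31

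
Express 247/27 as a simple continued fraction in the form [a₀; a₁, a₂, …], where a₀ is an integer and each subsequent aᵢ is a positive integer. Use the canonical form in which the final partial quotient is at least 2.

[9; 6, 1, 3]

⌊247/27⌋ = 9, remainder 4
⌊27/4⌋ = 6, remainder 3
⌊4/3⌋ = 1, remainder 1
⌊3/1⌋ = 3, remainder 0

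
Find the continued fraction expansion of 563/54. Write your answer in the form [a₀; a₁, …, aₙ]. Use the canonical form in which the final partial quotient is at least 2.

563 = 10·54 + 23, so a_0 = 10
54 = 2·23 + 8, so a_1 = 2
23 = 2·8 + 7, so a_2 = 2
8 = 1·7 + 1, so a_3 = 1
7 = 7·1 + 0, so a_4 = 7

[10; 2, 2, 1, 7]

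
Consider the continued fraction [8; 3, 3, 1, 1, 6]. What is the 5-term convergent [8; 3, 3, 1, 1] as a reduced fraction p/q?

Build up convergents one term at a time:
a_0 = 8: 8/1
a_1 = 3: 25/3
a_2 = 3: 83/10
a_3 = 1: 108/13
a_4 = 1: 191/23

191/23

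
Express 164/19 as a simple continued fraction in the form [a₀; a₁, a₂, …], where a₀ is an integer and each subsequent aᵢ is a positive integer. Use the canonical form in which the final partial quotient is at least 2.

[8; 1, 1, 1, 2, 2]

⌊164/19⌋ = 8, remainder 12
⌊19/12⌋ = 1, remainder 7
⌊12/7⌋ = 1, remainder 5
⌊7/5⌋ = 1, remainder 2
⌊5/2⌋ = 2, remainder 1
⌊2/1⌋ = 2, remainder 0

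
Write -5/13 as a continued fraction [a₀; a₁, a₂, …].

[-1; 1, 1, 1, 1, 2]

-5 = -1·13 + 8, so a_0 = -1
13 = 1·8 + 5, so a_1 = 1
8 = 1·5 + 3, so a_2 = 1
5 = 1·3 + 2, so a_3 = 1
3 = 1·2 + 1, so a_4 = 1
2 = 2·1 + 0, so a_5 = 2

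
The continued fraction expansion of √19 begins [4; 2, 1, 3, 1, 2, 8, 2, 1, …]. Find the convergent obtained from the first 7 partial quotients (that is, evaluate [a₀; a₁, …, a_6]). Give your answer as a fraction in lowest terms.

Start with 8.
2 + 1/(8/1) = 2 + 1/8 = 17/8
1 + 1/(17/8) = 1 + 8/17 = 25/17
3 + 1/(25/17) = 3 + 17/25 = 92/25
1 + 1/(92/25) = 1 + 25/92 = 117/92
2 + 1/(117/92) = 2 + 92/117 = 326/117
4 + 1/(326/117) = 4 + 117/326 = 1421/326

1421/326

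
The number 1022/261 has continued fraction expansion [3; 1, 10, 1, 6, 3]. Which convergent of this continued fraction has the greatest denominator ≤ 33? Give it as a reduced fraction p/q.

47/12

List convergents until the denominator exceeds the bound:
a_0 = 3: 3/1  (≤ bound)
a_1 = 1: 4/1  (≤ bound)
a_2 = 10: 43/11  (≤ bound)
a_3 = 1: 47/12  (≤ bound)
a_4 = 6: 325/83  (> 33, stop)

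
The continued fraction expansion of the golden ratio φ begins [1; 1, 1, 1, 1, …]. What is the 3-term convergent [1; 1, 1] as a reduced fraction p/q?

3/2

a_0 = 1: 1/1
a_1 = 1: 2/1
a_2 = 1: 3/2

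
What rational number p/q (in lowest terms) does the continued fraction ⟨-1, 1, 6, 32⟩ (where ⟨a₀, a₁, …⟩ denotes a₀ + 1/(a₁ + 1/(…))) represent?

-32/225

Start with 32.
6 + 1/(32/1) = 6 + 1/32 = 193/32
1 + 1/(193/32) = 1 + 32/193 = 225/193
-1 + 1/(225/193) = -1 + 193/225 = -32/225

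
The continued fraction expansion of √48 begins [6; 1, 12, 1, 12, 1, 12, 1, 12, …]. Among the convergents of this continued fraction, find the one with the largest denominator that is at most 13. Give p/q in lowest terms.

90/13

a_0 = 6: 6/1  (≤ bound)
a_1 = 1: 7/1  (≤ bound)
a_2 = 12: 90/13  (≤ bound)
a_3 = 1: 97/14  (> 13, stop)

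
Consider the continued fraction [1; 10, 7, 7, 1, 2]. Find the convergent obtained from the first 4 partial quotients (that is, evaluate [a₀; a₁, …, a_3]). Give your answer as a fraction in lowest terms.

557/507

Collapse the nested fraction from the inside out:
Start with 7.
7 + 1/(7/1) = 7 + 1/7 = 50/7
10 + 1/(50/7) = 10 + 7/50 = 507/50
1 + 1/(507/50) = 1 + 50/507 = 557/507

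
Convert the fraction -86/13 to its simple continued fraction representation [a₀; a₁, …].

-86 = -7·13 + 5, so a_0 = -7
13 = 2·5 + 3, so a_1 = 2
5 = 1·3 + 2, so a_2 = 1
3 = 1·2 + 1, so a_3 = 1
2 = 2·1 + 0, so a_4 = 2

[-7; 2, 1, 1, 2]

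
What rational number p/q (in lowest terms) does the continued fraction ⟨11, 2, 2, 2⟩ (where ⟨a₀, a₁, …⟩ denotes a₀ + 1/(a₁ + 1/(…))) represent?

Start with 2.
2 + 1/(2/1) = 2 + 1/2 = 5/2
2 + 1/(5/2) = 2 + 2/5 = 12/5
11 + 1/(12/5) = 11 + 5/12 = 137/12

137/12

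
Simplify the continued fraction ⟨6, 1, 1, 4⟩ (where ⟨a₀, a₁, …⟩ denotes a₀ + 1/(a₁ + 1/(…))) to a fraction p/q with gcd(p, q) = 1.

a_0 = 6: 6/1
a_1 = 1: 7/1
a_2 = 1: 13/2
a_3 = 4: 59/9

59/9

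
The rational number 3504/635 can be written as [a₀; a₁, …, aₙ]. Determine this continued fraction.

[5; 1, 1, 13, 3, 3, 2]

Repeatedly divide and take the remainder:
3504 ÷ 635 → quotient 5, remainder 329
635 ÷ 329 → quotient 1, remainder 306
329 ÷ 306 → quotient 1, remainder 23
306 ÷ 23 → quotient 13, remainder 7
23 ÷ 7 → quotient 3, remainder 2
7 ÷ 2 → quotient 3, remainder 1
2 ÷ 1 → quotient 2, remainder 0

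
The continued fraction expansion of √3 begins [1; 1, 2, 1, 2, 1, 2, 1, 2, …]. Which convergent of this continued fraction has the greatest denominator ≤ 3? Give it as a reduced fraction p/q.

a_0 = 1: 1/1  (≤ bound)
a_1 = 1: 2/1  (≤ bound)
a_2 = 2: 5/3  (≤ bound)
a_3 = 1: 7/4  (> 3, stop)

5/3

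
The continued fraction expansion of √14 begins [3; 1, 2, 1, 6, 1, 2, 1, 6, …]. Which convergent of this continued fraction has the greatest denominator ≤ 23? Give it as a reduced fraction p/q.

15/4

List convergents until the denominator exceeds the bound:
a_0 = 3: 3/1  (≤ bound)
a_1 = 1: 4/1  (≤ bound)
a_2 = 2: 11/3  (≤ bound)
a_3 = 1: 15/4  (≤ bound)
a_4 = 6: 101/27  (> 23, stop)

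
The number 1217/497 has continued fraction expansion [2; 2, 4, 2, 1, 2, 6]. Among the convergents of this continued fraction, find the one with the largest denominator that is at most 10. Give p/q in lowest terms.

List convergents until the denominator exceeds the bound:
a_0 = 2: 2/1  (≤ bound)
a_1 = 2: 5/2  (≤ bound)
a_2 = 4: 22/9  (≤ bound)
a_3 = 2: 49/20  (> 10, stop)

22/9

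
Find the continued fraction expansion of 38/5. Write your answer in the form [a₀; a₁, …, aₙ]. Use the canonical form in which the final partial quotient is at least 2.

[7; 1, 1, 2]

⌊38/5⌋ = 7, remainder 3
⌊5/3⌋ = 1, remainder 2
⌊3/2⌋ = 1, remainder 1
⌊2/1⌋ = 2, remainder 0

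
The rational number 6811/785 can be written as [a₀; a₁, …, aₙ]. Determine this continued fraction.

6811 = 8·785 + 531, so a_0 = 8
785 = 1·531 + 254, so a_1 = 1
531 = 2·254 + 23, so a_2 = 2
254 = 11·23 + 1, so a_3 = 11
23 = 23·1 + 0, so a_4 = 23

[8; 1, 2, 11, 23]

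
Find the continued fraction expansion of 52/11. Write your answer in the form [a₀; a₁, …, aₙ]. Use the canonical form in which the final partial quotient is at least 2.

[4; 1, 2, 1, 2]

52 ÷ 11 → quotient 4, remainder 8
11 ÷ 8 → quotient 1, remainder 3
8 ÷ 3 → quotient 2, remainder 2
3 ÷ 2 → quotient 1, remainder 1
2 ÷ 1 → quotient 2, remainder 0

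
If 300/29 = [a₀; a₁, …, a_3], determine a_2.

300 ÷ 29 → quotient 10, remainder 10
29 ÷ 10 → quotient 2, remainder 9
10 ÷ 9 → quotient 1, remainder 1

1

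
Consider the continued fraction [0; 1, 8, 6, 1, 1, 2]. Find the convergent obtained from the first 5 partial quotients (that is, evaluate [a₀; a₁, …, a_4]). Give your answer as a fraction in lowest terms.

Use the convergent recurrence hₖ = aₖ·hₖ₋₁ + hₖ₋₂ (and likewise for the denominators kₖ):
a_0 = 0: 0/1
a_1 = 1: 1/1
a_2 = 8: 8/9
a_3 = 6: 49/55
a_4 = 1: 57/64

57/64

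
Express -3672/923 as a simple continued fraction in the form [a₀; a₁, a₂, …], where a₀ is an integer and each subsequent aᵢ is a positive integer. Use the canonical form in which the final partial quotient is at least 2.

[-4; 46, 6, 1, 2]

Repeatedly divide and take the remainder:
⌊-3672/923⌋ = -4, remainder 20
⌊923/20⌋ = 46, remainder 3
⌊20/3⌋ = 6, remainder 2
⌊3/2⌋ = 1, remainder 1
⌊2/1⌋ = 2, remainder 0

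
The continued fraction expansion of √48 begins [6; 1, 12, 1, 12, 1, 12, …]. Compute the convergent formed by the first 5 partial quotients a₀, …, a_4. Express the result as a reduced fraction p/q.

1254/181

Compute successive convergents:
a_0 = 6: 6/1
a_1 = 1: 7/1
a_2 = 12: 90/13
a_3 = 1: 97/14
a_4 = 12: 1254/181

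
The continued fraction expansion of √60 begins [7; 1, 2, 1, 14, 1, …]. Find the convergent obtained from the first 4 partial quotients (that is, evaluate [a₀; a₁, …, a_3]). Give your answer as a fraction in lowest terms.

31/4

Start with 1.
2 + 1/(1/1) = 2 + 1/1 = 3/1
1 + 1/(3/1) = 1 + 1/3 = 4/3
7 + 1/(4/3) = 7 + 3/4 = 31/4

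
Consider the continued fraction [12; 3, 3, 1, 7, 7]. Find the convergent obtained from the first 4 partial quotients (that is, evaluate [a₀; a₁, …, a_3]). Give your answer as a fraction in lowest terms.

Compute successive convergents:
a_0 = 12: 12/1
a_1 = 3: 37/3
a_2 = 3: 123/10
a_3 = 1: 160/13

160/13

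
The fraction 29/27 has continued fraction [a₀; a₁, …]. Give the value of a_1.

Run the Euclidean algorithm, recording each quotient:
29 = 1·27 + 2, so a_0 = 1
27 = 13·2 + 1, so a_1 = 13

13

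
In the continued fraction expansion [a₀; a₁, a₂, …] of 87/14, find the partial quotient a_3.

2

87 ÷ 14 → quotient 6, remainder 3
14 ÷ 3 → quotient 4, remainder 2
3 ÷ 2 → quotient 1, remainder 1
2 ÷ 1 → quotient 2, remainder 0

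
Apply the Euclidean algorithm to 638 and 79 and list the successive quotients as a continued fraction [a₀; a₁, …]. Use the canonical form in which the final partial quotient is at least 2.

[8; 13, 6]

638 ÷ 79 → quotient 8, remainder 6
79 ÷ 6 → quotient 13, remainder 1
6 ÷ 1 → quotient 6, remainder 0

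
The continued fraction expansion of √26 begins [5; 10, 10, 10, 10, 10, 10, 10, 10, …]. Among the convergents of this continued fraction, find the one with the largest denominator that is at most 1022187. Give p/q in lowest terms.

530451/104030

List convergents until the denominator exceeds the bound:
a_0 = 5: 5/1  (≤ bound)
a_1 = 10: 51/10  (≤ bound)
a_2 = 10: 515/101  (≤ bound)
a_3 = 10: 5201/1020  (≤ bound)
a_4 = 10: 52525/10301  (≤ bound)
a_5 = 10: 530451/104030  (≤ bound)
a_6 = 10: 5357035/1050601  (> 1022187, stop)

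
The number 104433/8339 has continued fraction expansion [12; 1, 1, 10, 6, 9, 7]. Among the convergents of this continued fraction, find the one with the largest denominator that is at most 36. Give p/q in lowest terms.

263/21

List convergents until the denominator exceeds the bound:
a_0 = 12: 12/1  (≤ bound)
a_1 = 1: 13/1  (≤ bound)
a_2 = 1: 25/2  (≤ bound)
a_3 = 10: 263/21  (≤ bound)
a_4 = 6: 1603/128  (> 36, stop)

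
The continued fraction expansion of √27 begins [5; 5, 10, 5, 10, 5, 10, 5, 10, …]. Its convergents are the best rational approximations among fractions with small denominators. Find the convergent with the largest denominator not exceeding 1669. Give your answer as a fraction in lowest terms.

1351/260

List convergents until the denominator exceeds the bound:
a_0 = 5: 5/1  (≤ bound)
a_1 = 5: 26/5  (≤ bound)
a_2 = 10: 265/51  (≤ bound)
a_3 = 5: 1351/260  (≤ bound)
a_4 = 10: 13775/2651  (> 1669, stop)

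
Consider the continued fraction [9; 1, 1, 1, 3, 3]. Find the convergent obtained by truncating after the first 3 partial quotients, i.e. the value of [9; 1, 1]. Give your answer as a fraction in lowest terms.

Build up convergents one term at a time:
a_0 = 9: 9/1
a_1 = 1: 10/1
a_2 = 1: 19/2

19/2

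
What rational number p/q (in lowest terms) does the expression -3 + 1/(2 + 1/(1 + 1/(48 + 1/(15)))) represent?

-5843/2193

Start with 15.
48 + 1/(15/1) = 48 + 1/15 = 721/15
1 + 1/(721/15) = 1 + 15/721 = 736/721
2 + 1/(736/721) = 2 + 721/736 = 2193/736
-3 + 1/(2193/736) = -3 + 736/2193 = -5843/2193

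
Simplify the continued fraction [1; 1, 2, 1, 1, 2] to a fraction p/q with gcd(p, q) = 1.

Start with 2.
1 + 1/(2/1) = 1 + 1/2 = 3/2
1 + 1/(3/2) = 1 + 2/3 = 5/3
2 + 1/(5/3) = 2 + 3/5 = 13/5
1 + 1/(13/5) = 1 + 5/13 = 18/13
1 + 1/(18/13) = 1 + 13/18 = 31/18

31/18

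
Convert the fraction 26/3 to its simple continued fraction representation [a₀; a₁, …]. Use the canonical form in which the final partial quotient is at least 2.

26 ÷ 3 → quotient 8, remainder 2
3 ÷ 2 → quotient 1, remainder 1
2 ÷ 1 → quotient 2, remainder 0

[8; 1, 2]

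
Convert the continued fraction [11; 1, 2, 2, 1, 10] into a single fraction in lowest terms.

1252/107

a_0 = 11: 11/1
a_1 = 1: 12/1
a_2 = 2: 35/3
a_3 = 2: 82/7
a_4 = 1: 117/10
a_5 = 10: 1252/107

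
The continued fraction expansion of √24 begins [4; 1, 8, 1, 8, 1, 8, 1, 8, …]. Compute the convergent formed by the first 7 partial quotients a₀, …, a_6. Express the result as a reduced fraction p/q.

4316/881

Collapse the nested fraction from the inside out:
Start with 8.
1 + 1/(8/1) = 1 + 1/8 = 9/8
8 + 1/(9/8) = 8 + 8/9 = 80/9
1 + 1/(80/9) = 1 + 9/80 = 89/80
8 + 1/(89/80) = 8 + 80/89 = 792/89
1 + 1/(792/89) = 1 + 89/792 = 881/792
4 + 1/(881/792) = 4 + 792/881 = 4316/881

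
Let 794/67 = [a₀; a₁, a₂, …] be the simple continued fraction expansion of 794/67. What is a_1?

794 ÷ 67 → quotient 11, remainder 57
67 ÷ 57 → quotient 1, remainder 10

1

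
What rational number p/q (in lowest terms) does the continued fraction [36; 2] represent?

73/2

a_0 = 36: 36/1
a_1 = 2: 73/2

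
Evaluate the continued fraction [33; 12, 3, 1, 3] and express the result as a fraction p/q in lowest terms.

Use the convergent recurrence hₖ = aₖ·hₖ₋₁ + hₖ₋₂ (and likewise for the denominators kₖ):
a_0 = 33: 33/1
a_1 = 12: 397/12
a_2 = 3: 1224/37
a_3 = 1: 1621/49
a_4 = 3: 6087/184

6087/184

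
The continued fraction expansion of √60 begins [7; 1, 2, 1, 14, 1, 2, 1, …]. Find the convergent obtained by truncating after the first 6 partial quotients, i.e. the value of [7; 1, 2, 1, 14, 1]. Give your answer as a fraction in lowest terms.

488/63

Collapse the nested fraction from the inside out:
Start with 1.
14 + 1/(1/1) = 14 + 1/1 = 15/1
1 + 1/(15/1) = 1 + 1/15 = 16/15
2 + 1/(16/15) = 2 + 15/16 = 47/16
1 + 1/(47/16) = 1 + 16/47 = 63/47
7 + 1/(63/47) = 7 + 47/63 = 488/63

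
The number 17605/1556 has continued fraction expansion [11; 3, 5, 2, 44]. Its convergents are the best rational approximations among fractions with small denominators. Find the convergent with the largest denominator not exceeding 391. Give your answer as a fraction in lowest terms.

a_0 = 11: 11/1  (≤ bound)
a_1 = 3: 34/3  (≤ bound)
a_2 = 5: 181/16  (≤ bound)
a_3 = 2: 396/35  (≤ bound)
a_4 = 44: 17605/1556  (> 391, stop)

396/35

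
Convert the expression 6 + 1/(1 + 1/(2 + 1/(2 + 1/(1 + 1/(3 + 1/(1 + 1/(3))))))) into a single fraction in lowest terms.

1193/178

Start with 3.
1 + 1/(3/1) = 1 + 1/3 = 4/3
3 + 1/(4/3) = 3 + 3/4 = 15/4
1 + 1/(15/4) = 1 + 4/15 = 19/15
2 + 1/(19/15) = 2 + 15/19 = 53/19
2 + 1/(53/19) = 2 + 19/53 = 125/53
1 + 1/(125/53) = 1 + 53/125 = 178/125
6 + 1/(178/125) = 6 + 125/178 = 1193/178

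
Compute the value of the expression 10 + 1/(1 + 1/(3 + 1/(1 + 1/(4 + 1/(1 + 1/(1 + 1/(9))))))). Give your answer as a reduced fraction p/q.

Build up convergents one term at a time:
a_0 = 10: 10/1
a_1 = 1: 11/1
a_2 = 3: 43/4
a_3 = 1: 54/5
a_4 = 4: 259/24
a_5 = 1: 313/29
a_6 = 1: 572/53
a_7 = 9: 5461/506

5461/506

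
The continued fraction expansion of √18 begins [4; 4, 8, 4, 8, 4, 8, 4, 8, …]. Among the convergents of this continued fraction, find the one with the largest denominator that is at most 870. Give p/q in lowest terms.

a_0 = 4: 4/1  (≤ bound)
a_1 = 4: 17/4  (≤ bound)
a_2 = 8: 140/33  (≤ bound)
a_3 = 4: 577/136  (≤ bound)
a_4 = 8: 4756/1121  (> 870, stop)

577/136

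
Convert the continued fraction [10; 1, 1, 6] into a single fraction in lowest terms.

137/13

Collapse the nested fraction from the inside out:
Start with 6.
1 + 1/(6/1) = 1 + 1/6 = 7/6
1 + 1/(7/6) = 1 + 6/7 = 13/7
10 + 1/(13/7) = 10 + 7/13 = 137/13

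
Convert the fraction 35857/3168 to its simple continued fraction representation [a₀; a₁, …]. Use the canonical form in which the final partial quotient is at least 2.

[11; 3, 7, 6, 2, 2, 4]

35857 ÷ 3168 → quotient 11, remainder 1009
3168 ÷ 1009 → quotient 3, remainder 141
1009 ÷ 141 → quotient 7, remainder 22
141 ÷ 22 → quotient 6, remainder 9
22 ÷ 9 → quotient 2, remainder 4
9 ÷ 4 → quotient 2, remainder 1
4 ÷ 1 → quotient 4, remainder 0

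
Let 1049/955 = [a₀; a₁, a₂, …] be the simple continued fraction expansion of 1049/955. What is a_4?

1

Apply division with remainder until the remainder is 0:
1049 ÷ 955 → quotient 1, remainder 94
955 ÷ 94 → quotient 10, remainder 15
94 ÷ 15 → quotient 6, remainder 4
15 ÷ 4 → quotient 3, remainder 3
4 ÷ 3 → quotient 1, remainder 1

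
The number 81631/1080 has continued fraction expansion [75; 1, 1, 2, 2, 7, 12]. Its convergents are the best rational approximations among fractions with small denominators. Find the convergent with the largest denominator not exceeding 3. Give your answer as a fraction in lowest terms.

151/2

List convergents until the denominator exceeds the bound:
a_0 = 75: 75/1  (≤ bound)
a_1 = 1: 76/1  (≤ bound)
a_2 = 1: 151/2  (≤ bound)
a_3 = 2: 378/5  (> 3, stop)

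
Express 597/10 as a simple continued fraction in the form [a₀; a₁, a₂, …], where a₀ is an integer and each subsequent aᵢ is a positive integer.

[59; 1, 2, 3]

Repeatedly divide and take the remainder:
597 = 59·10 + 7, so a_0 = 59
10 = 1·7 + 3, so a_1 = 1
7 = 2·3 + 1, so a_2 = 2
3 = 3·1 + 0, so a_3 = 3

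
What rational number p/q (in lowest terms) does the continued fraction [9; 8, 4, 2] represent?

675/74

a_0 = 9: 9/1
a_1 = 8: 73/8
a_2 = 4: 301/33
a_3 = 2: 675/74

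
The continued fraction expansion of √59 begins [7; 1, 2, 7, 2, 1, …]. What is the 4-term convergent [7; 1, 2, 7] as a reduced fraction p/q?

169/22

Start with 7.
2 + 1/(7/1) = 2 + 1/7 = 15/7
1 + 1/(15/7) = 1 + 7/15 = 22/15
7 + 1/(22/15) = 7 + 15/22 = 169/22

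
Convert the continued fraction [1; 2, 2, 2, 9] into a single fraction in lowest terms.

160/113

a_0 = 1: 1/1
a_1 = 2: 3/2
a_2 = 2: 7/5
a_3 = 2: 17/12
a_4 = 9: 160/113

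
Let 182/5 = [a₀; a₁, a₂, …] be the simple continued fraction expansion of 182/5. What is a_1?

Repeatedly divide and take the remainder:
⌊182/5⌋ = 36, remainder 2
⌊5/2⌋ = 2, remainder 1

2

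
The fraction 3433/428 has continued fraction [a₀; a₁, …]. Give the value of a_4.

4

Apply division with remainder until the remainder is 0:
3433 = 8·428 + 9, so a_0 = 8
428 = 47·9 + 5, so a_1 = 47
9 = 1·5 + 4, so a_2 = 1
5 = 1·4 + 1, so a_3 = 1
4 = 4·1 + 0, so a_4 = 4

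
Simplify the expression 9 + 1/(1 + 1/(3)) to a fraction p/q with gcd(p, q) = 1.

39/4

Starting at the tail and folding back:
Start with 3.
1 + 1/(3/1) = 1 + 1/3 = 4/3
9 + 1/(4/3) = 9 + 3/4 = 39/4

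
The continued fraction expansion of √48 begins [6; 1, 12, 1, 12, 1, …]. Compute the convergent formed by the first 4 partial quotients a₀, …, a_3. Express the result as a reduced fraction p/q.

97/14

a_0 = 6: 6/1
a_1 = 1: 7/1
a_2 = 12: 90/13
a_3 = 1: 97/14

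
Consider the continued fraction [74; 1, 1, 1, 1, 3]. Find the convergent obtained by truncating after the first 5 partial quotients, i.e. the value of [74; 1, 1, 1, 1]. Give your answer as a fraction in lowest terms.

Collapse the nested fraction from the inside out:
Start with 1.
1 + 1/(1/1) = 1 + 1/1 = 2/1
1 + 1/(2/1) = 1 + 1/2 = 3/2
1 + 1/(3/2) = 1 + 2/3 = 5/3
74 + 1/(5/3) = 74 + 3/5 = 373/5

373/5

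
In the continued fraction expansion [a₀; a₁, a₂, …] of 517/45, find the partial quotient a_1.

517 = 11·45 + 22, so a_0 = 11
45 = 2·22 + 1, so a_1 = 2

2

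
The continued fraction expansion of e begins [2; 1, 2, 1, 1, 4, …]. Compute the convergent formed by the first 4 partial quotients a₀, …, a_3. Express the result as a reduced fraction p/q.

Work from the innermost term outward:
Start with 1.
2 + 1/(1/1) = 2 + 1/1 = 3/1
1 + 1/(3/1) = 1 + 1/3 = 4/3
2 + 1/(4/3) = 2 + 3/4 = 11/4

11/4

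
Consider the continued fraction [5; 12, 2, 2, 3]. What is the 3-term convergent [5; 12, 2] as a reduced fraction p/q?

127/25

Start with 2.
12 + 1/(2/1) = 12 + 1/2 = 25/2
5 + 1/(25/2) = 5 + 2/25 = 127/25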